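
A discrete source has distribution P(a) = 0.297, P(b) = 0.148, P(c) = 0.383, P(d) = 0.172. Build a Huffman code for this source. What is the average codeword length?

Repeatedly combine the two least-probable nodes; the expected code length is the sum of the merged weights.
merge 37/250 + 43/250 → 8/25
merge 297/1000 + 8/25 → 617/1000
merge 383/1000 + 617/1000 → 1
L = 8/25 + 617/1000 + 1 = 1937/1000 = 1.937 bits/symbol.

1.937 bits/symbol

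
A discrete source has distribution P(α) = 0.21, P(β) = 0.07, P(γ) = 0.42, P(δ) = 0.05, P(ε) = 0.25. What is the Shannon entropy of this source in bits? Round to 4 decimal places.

1.9831 bits

H = −Σ pᵢ log₂ pᵢ.
−0.21·log₂(0.21) = 0.4728
−0.07·log₂(0.07) = 0.2686
−0.42·log₂(0.42) = 0.5256
−0.05·log₂(0.05) = 0.2161
−0.25·log₂(0.25) = 0.5000
Sum ≈ 1.9831 → 1.9831 bits.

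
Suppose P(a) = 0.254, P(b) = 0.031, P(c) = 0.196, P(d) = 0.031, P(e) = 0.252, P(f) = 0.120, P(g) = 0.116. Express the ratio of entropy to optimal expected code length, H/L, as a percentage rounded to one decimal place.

98.6%

Entropy H = −Σ p log₂ p ≈ 2.5024 bits.
Huffman merges: 31/1000+31/1000→31/500; 31/500+29/250→89/500; 3/25+89/500→149/500; 49/250+63/250→56/125; 127/500+149/500→69/125; 56/125+69/125→1. L = 1269/500 ≈ 2.5380.
Efficiency = H/L = 2.5024/2.5380 = 98.6%.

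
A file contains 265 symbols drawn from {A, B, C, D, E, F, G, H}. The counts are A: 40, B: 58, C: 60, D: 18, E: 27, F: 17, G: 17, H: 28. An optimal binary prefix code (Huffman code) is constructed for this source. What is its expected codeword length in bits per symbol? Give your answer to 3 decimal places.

Probabilities are the counts divided by 265.
Repeatedly combine the two least-probable nodes; the expected code length is the sum of the merged weights.
merge 17/265 + 17/265 → 34/265
merge 18/265 + 27/265 → 9/53
merge 28/265 + 34/265 → 62/265
merge 8/53 + 9/53 → 17/53
merge 58/265 + 12/53 → 118/265
merge 62/265 + 17/53 → 147/265
merge 118/265 + 147/265 → 1
L = 34/265 + 9/53 + 62/265 + 17/53 + 118/265 + 147/265 + 1 = 756/265 ≈ 2.853 bits/symbol.

2.853 bits/symbol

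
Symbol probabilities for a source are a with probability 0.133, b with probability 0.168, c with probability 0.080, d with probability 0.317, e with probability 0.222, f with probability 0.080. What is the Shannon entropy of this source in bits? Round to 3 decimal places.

H = −Σ pᵢ log₂ pᵢ.
−0.133·log₂(0.133) = 0.3871
−0.168·log₂(0.168) = 0.4323
−0.080·log₂(0.080) = 0.2915
−0.317·log₂(0.317) = 0.5254
−0.222·log₂(0.222) = 0.4820
−0.080·log₂(0.080) = 0.2915
Sum ≈ 2.4099 → 2.410 bits.

2.410 bits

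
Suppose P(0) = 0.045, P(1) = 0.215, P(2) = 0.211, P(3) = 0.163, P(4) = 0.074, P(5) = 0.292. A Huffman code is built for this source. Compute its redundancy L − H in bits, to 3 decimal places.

0.026 bits

Entropy H = −Σ p log₂ p ≈ 2.3749 bits.
Huffman merges: 9/200+37/500→119/1000; 119/1000+163/1000→141/500; 211/1000+43/200→213/500; 141/500+73/250→287/500; 213/500+287/500→1. L = 2401/1000 ≈ 2.4010.
L − H = 2.4010 − 2.3749 = 0.026 bits.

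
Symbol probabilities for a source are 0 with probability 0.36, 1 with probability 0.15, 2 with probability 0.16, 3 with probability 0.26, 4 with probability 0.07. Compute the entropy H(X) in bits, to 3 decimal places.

2.138 bits

H = −Σ pᵢ log₂ pᵢ.
−0.36·log₂(0.36) = 0.5306
−0.15·log₂(0.15) = 0.4105
−0.16·log₂(0.16) = 0.4230
−0.26·log₂(0.26) = 0.5053
−0.07·log₂(0.07) = 0.2686
Sum ≈ 2.1380 → 2.138 bits.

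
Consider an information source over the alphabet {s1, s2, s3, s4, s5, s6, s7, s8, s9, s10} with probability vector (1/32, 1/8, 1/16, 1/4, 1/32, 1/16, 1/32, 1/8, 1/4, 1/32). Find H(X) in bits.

2.875 bits

Each probability is a power of 1/2, so log₂(1/p) is an integer.
H = Σ p·log₂(1/p) = 1/32·5 + 1/8·3 + 1/16·4 + 1/4·2 + 1/32·5 + 1/16·4 + 1/32·5 + 1/8·3 + 1/4·2 + 1/32·5 = 2.875 bits.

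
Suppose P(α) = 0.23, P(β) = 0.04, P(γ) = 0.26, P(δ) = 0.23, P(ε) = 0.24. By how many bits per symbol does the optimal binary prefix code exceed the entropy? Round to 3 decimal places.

0.109 bits

Entropy H = −Σ p log₂ p ≈ 2.1605 bits.
Huffman merges: 1/25+23/100→27/100; 23/100+6/25→47/100; 13/50+27/100→53/100; 47/100+53/100→1. L = 227/100 ≈ 2.2700.
L − H = 2.2700 − 2.1605 = 0.109 bits.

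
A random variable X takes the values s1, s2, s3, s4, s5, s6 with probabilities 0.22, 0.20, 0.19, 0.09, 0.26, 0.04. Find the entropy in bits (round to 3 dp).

H = −Σ pᵢ log₂ pᵢ.
−0.22·log₂(0.22) = 0.4806
−0.20·log₂(0.20) = 0.4644
−0.19·log₂(0.19) = 0.4552
−0.09·log₂(0.09) = 0.3127
−0.26·log₂(0.26) = 0.5053
−0.04·log₂(0.04) = 0.1858
Sum ≈ 2.4039 → 2.404 bits.

2.404 bits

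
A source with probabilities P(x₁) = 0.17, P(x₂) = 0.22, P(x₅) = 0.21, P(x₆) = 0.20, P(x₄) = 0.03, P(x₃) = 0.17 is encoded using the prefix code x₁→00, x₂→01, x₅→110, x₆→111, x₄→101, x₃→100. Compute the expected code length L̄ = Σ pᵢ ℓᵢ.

2.61 bits/symbol

L̄ = Σ pᵢ·ℓᵢ = 0.17·2 + 0.22·2 + 0.21·3 + 0.20·3 + 0.03·3 + 0.17·3 = 2.61 bits/symbol.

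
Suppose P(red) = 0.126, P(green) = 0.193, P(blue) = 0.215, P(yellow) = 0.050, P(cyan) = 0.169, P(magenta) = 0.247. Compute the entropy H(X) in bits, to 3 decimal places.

2.459 bits

H = −Σ pᵢ log₂ pᵢ.
−0.126·log₂(0.126) = 0.3766
−0.193·log₂(0.193) = 0.4581
−0.215·log₂(0.215) = 0.4768
−0.050·log₂(0.050) = 0.2161
−0.169·log₂(0.169) = 0.4335
−0.247·log₂(0.247) = 0.4983
Sum ≈ 2.4593 → 2.459 bits.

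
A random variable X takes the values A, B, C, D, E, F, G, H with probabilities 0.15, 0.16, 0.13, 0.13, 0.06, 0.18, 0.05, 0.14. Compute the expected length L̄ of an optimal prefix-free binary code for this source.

2.93 bits/symbol

Repeatedly combine the two least-probable nodes; the expected code length is the sum of the merged weights.
merge 1/20 + 3/50 → 11/100
merge 11/100 + 13/100 → 6/25
merge 13/100 + 7/50 → 27/100
merge 3/20 + 4/25 → 31/100
merge 9/50 + 6/25 → 21/50
merge 27/100 + 31/100 → 29/50
merge 21/50 + 29/50 → 1
L = 11/100 + 6/25 + 27/100 + 31/100 + 21/50 + 29/50 + 1 = 293/100 = 2.93 bits/symbol.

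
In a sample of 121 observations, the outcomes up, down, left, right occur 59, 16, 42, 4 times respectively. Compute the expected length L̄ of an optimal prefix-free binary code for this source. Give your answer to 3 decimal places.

Probabilities are the counts divided by 121.
Repeatedly combine the two least-probable nodes; the expected code length is the sum of the merged weights.
merge 4/121 + 16/121 → 20/121
merge 20/121 + 42/121 → 62/121
merge 59/121 + 62/121 → 1
L = 20/121 + 62/121 + 1 = 203/121 ≈ 1.678 bits/symbol.

1.678 bits/symbol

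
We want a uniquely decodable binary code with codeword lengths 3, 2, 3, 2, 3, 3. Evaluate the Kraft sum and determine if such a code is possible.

1; yes

With common denominator 2^3 = 8: Σ 2^(−ℓᵢ) = 1/8 + 2/8 + 1/8 + 2/8 + 1/8 + 1/8 = 8/8 = 1.
Kraft's inequality requires Σ ≤ 1; here Σ = 1 ≤ 1, so such a prefix code exists.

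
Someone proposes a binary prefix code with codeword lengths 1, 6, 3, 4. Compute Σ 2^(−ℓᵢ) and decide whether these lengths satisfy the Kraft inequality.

With common denominator 2^6 = 64: Σ 2^(−ℓᵢ) = 32/64 + 1/64 + 8/64 + 4/64 = 45/64 = 0.703125.
Kraft's inequality requires Σ ≤ 1; here Σ = 0.703125 ≤ 1, so such a prefix code exists.

0.703125; yes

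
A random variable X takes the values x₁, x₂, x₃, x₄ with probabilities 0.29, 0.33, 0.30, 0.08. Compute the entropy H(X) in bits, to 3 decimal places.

1.858 bits

H = −Σ pᵢ log₂ pᵢ.
−0.29·log₂(0.29) = 0.5179
−0.33·log₂(0.33) = 0.5278
−0.30·log₂(0.30) = 0.5211
−0.08·log₂(0.08) = 0.2915
Sum ≈ 1.8583 → 1.858 bits.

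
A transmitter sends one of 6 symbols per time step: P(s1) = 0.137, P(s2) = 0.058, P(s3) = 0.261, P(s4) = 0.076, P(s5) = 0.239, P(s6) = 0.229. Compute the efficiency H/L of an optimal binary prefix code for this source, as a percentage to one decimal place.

99.8%

Entropy H = −Σ p log₂ p ≈ 2.4000 bits.
Huffman merges: 29/500+19/250→67/500; 67/500+137/1000→271/1000; 229/1000+239/1000→117/250; 261/1000+271/1000→133/250; 117/250+133/250→1. L = 481/200 ≈ 2.4050.
Efficiency = H/L = 2.4000/2.4050 = 99.8%.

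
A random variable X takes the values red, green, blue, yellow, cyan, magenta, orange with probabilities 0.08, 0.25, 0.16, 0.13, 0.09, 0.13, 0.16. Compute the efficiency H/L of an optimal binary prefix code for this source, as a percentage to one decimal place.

Entropy H = −Σ p log₂ p ≈ 2.7155 bits.
Huffman merges: 2/25+9/100→17/100; 13/100+13/100→13/50; 4/25+4/25→8/25; 17/100+1/4→21/50; 13/50+8/25→29/50; 21/50+29/50→1. L = 11/4 ≈ 2.7500.
Efficiency = H/L = 2.7155/2.7500 = 98.7%.

98.7%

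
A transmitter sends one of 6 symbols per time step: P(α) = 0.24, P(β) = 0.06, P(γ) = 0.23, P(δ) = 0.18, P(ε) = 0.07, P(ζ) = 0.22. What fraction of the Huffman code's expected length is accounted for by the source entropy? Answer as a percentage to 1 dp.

99.2%

Entropy H = −Σ p log₂ p ≈ 2.4198 bits.
Huffman merges: 3/50+7/100→13/100; 13/100+9/50→31/100; 11/50+23/100→9/20; 6/25+31/100→11/20; 9/20+11/20→1. L = 61/25 ≈ 2.4400.
Efficiency = H/L = 2.4198/2.4400 = 99.2%.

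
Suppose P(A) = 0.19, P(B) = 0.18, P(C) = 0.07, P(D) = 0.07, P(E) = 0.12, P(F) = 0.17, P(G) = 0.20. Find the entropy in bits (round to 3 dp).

H = −Σ pᵢ log₂ pᵢ.
−0.19·log₂(0.19) = 0.4552
−0.18·log₂(0.18) = 0.4453
−0.07·log₂(0.07) = 0.2686
−0.07·log₂(0.07) = 0.2686
−0.12·log₂(0.12) = 0.3671
−0.17·log₂(0.17) = 0.4346
−0.20·log₂(0.20) = 0.4644
Sum ≈ 2.7037 → 2.704 bits.

2.704 bits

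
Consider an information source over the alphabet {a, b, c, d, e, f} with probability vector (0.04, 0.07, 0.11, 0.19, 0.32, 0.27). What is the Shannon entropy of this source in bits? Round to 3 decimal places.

2.296 bits

H = −Σ pᵢ log₂ pᵢ.
−0.04·log₂(0.04) = 0.1858
−0.07·log₂(0.07) = 0.2686
−0.11·log₂(0.11) = 0.3503
−0.19·log₂(0.19) = 0.4552
−0.32·log₂(0.32) = 0.5260
−0.27·log₂(0.27) = 0.5100
Sum ≈ 2.2959 → 2.296 bits.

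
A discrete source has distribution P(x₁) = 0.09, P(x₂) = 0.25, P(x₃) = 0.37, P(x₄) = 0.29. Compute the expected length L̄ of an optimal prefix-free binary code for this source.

Repeatedly combine the two least-probable nodes; the expected code length is the sum of the merged weights.
merge 9/100 + 1/4 → 17/50
merge 29/100 + 17/50 → 63/100
merge 37/100 + 63/100 → 1
L = 17/50 + 63/100 + 1 = 197/100 = 1.97 bits/symbol.

1.97 bits/symbol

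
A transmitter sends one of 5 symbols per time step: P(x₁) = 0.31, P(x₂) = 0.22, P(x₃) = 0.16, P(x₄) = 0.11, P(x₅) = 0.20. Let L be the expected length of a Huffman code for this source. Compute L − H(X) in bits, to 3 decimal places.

0.028 bits

Entropy H = −Σ p log₂ p ≈ 2.2421 bits.
Huffman merges: 11/100+4/25→27/100; 1/5+11/50→21/50; 27/100+31/100→29/50; 21/50+29/50→1. L = 227/100 ≈ 2.2700.
L − H = 2.2700 − 2.2421 = 0.028 bits.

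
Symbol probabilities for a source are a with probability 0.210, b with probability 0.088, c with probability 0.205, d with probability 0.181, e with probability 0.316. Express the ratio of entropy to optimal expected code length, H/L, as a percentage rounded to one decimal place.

97.9%

Entropy H = −Σ p log₂ p ≈ 2.2216 bits.
Huffman merges: 11/125+181/1000→269/1000; 41/200+21/100→83/200; 269/1000+79/250→117/200; 83/200+117/200→1. L = 2269/1000 ≈ 2.2690.
Efficiency = H/L = 2.2216/2.2690 = 97.9%.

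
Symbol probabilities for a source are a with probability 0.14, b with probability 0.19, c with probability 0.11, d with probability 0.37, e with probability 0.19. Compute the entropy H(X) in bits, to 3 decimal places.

H = −Σ pᵢ log₂ pᵢ.
−0.14·log₂(0.14) = 0.3971
−0.19·log₂(0.19) = 0.4552
−0.11·log₂(0.11) = 0.3503
−0.37·log₂(0.37) = 0.5307
−0.19·log₂(0.19) = 0.4552
Sum ≈ 2.1886 → 2.189 bits.

2.189 bits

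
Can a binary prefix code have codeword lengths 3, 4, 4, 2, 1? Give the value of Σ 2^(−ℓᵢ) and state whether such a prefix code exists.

With common denominator 2^4 = 16: Σ 2^(−ℓᵢ) = 2/16 + 1/16 + 1/16 + 4/16 + 8/16 = 16/16 = 1.
Kraft's inequality requires Σ ≤ 1; here Σ = 1 ≤ 1, so such a prefix code exists.

1; yes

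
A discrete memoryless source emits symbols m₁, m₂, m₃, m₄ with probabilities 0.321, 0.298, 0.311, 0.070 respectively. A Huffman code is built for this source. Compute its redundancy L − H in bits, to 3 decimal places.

0.161 bits

Entropy H = −Σ p log₂ p ≈ 1.8393 bits.
Huffman merges: 7/100+149/500→46/125; 311/1000+321/1000→79/125; 46/125+79/125→1. L = 2 ≈ 2.0000.
L − H = 2.0000 − 1.8393 = 0.161 bits.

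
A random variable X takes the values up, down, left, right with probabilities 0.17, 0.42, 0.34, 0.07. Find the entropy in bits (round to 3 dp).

H = −Σ pᵢ log₂ pᵢ.
−0.17·log₂(0.17) = 0.4346
−0.42·log₂(0.42) = 0.5256
−0.34·log₂(0.34) = 0.5292
−0.07·log₂(0.07) = 0.2686
Sum ≈ 1.7580 → 1.758 bits.

1.758 bits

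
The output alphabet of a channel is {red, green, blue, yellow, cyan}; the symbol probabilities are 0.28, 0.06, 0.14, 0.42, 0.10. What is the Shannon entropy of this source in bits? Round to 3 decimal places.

H = −Σ pᵢ log₂ pᵢ.
−0.28·log₂(0.28) = 0.5142
−0.06·log₂(0.06) = 0.2435
−0.14·log₂(0.14) = 0.3971
−0.42·log₂(0.42) = 0.5256
−0.10·log₂(0.10) = 0.3322
Sum ≈ 2.0127 → 2.013 bits.

2.013 bits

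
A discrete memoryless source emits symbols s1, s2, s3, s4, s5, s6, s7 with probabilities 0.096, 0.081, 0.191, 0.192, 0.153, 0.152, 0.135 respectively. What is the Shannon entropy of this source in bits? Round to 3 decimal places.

2.749 bits

H = −Σ pᵢ log₂ pᵢ.
−0.096·log₂(0.096) = 0.3246
−0.081·log₂(0.081) = 0.2937
−0.191·log₂(0.191) = 0.4562
−0.192·log₂(0.192) = 0.4571
−0.153·log₂(0.153) = 0.4144
−0.152·log₂(0.152) = 0.4131
−0.135·log₂(0.135) = 0.3900
Sum ≈ 2.7491 → 2.749 bits.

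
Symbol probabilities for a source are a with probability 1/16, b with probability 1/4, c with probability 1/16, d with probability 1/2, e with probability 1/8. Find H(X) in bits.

1.875 bits

Each probability is a power of 1/2, so log₂(1/p) is an integer.
H = Σ p·log₂(1/p) = 1/16·4 + 1/4·2 + 1/16·4 + 1/2·1 + 1/8·3 = 1.875 bits.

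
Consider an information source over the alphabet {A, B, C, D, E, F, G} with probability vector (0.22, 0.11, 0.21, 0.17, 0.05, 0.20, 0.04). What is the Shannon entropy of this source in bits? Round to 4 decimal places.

2.6045 bits

H = −Σ pᵢ log₂ pᵢ.
−0.22·log₂(0.22) = 0.4806
−0.11·log₂(0.11) = 0.3503
−0.21·log₂(0.21) = 0.4728
−0.17·log₂(0.17) = 0.4346
−0.05·log₂(0.05) = 0.2161
−0.20·log₂(0.20) = 0.4644
−0.04·log₂(0.04) = 0.1858
Sum ≈ 2.6045 → 2.6045 bits.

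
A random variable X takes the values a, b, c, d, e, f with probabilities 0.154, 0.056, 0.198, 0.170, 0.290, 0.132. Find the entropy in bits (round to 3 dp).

H = −Σ pᵢ log₂ pᵢ.
−0.154·log₂(0.154) = 0.4156
−0.056·log₂(0.056) = 0.2329
−0.198·log₂(0.198) = 0.4626
−0.170·log₂(0.170) = 0.4346
−0.290·log₂(0.290) = 0.5179
−0.132·log₂(0.132) = 0.3856
Sum ≈ 2.4492 → 2.449 bits.

2.449 bits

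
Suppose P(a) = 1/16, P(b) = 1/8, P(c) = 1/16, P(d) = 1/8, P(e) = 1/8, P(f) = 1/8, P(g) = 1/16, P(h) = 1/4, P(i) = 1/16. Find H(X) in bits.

3 bits

Each probability is a power of 1/2, so log₂(1/p) is an integer.
H = Σ p·log₂(1/p) = 1/16·4 + 1/8·3 + 1/16·4 + 1/8·3 + 1/8·3 + 1/8·3 + 1/16·4 + 1/4·2 + 1/16·4 = 3 bits.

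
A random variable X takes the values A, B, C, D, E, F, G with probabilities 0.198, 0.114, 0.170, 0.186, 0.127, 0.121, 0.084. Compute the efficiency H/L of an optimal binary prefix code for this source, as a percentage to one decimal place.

98.2%

Entropy H = −Σ p log₂ p ≈ 2.7526 bits.
Huffman merges: 21/250+57/500→99/500; 121/1000+127/1000→31/125; 17/100+93/500→89/250; 99/500+99/500→99/250; 31/125+89/250→151/250; 99/250+151/250→1. L = 1401/500 ≈ 2.8020.
Efficiency = H/L = 2.7526/2.8020 = 98.2%.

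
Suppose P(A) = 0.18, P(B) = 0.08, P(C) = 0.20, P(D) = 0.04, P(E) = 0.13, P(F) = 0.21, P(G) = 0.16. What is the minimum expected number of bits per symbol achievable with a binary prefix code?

2.71 bits/symbol

Repeatedly combine the two least-probable nodes; the expected code length is the sum of the merged weights.
merge 1/25 + 2/25 → 3/25
merge 3/25 + 13/100 → 1/4
merge 4/25 + 9/50 → 17/50
merge 1/5 + 21/100 → 41/100
merge 1/4 + 17/50 → 59/100
merge 41/100 + 59/100 → 1
L = 3/25 + 1/4 + 17/50 + 41/100 + 59/100 + 1 = 271/100 = 2.71 bits/symbol.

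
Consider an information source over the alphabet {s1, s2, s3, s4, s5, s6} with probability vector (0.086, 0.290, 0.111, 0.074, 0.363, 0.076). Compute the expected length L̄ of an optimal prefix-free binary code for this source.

Repeatedly combine the two least-probable nodes; the expected code length is the sum of the merged weights.
merge 37/500 + 19/250 → 3/20
merge 43/500 + 111/1000 → 197/1000
merge 3/20 + 197/1000 → 347/1000
merge 29/100 + 347/1000 → 637/1000
merge 363/1000 + 637/1000 → 1
L = 3/20 + 197/1000 + 347/1000 + 637/1000 + 1 = 2331/1000 = 2.331 bits/symbol.

2.331 bits/symbol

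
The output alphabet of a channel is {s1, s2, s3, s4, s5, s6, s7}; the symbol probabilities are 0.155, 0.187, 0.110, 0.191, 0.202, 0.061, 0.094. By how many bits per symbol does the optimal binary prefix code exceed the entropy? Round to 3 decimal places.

Entropy H = −Σ p log₂ p ≈ 2.7086 bits.
Huffman merges: 61/1000+47/500→31/200; 11/100+31/200→53/200; 31/200+187/1000→171/500; 191/1000+101/500→393/1000; 53/200+171/500→607/1000; 393/1000+607/1000→1. L = 1381/500 ≈ 2.7620.
L − H = 2.7620 − 2.7086 = 0.053 bits.

0.053 bits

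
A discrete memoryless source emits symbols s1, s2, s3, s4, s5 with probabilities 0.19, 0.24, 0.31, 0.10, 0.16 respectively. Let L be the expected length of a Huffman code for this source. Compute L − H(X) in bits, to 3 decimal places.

Entropy H = −Σ p log₂ p ≈ 2.2284 bits.
Huffman merges: 1/10+4/25→13/50; 19/100+6/25→43/100; 13/50+31/100→57/100; 43/100+57/100→1. L = 113/50 ≈ 2.2600.
L − H = 2.2600 − 2.2284 = 0.032 bits.

0.032 bits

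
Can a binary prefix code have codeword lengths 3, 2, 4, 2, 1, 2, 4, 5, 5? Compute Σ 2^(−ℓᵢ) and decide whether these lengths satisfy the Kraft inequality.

1.5625; no

With common denominator 2^5 = 32: Σ 2^(−ℓᵢ) = 4/32 + 8/32 + 2/32 + 8/32 + 16/32 + 8/32 + 2/32 + 1/32 + 1/32 = 50/32 = 1.5625.
Kraft's inequality requires Σ ≤ 1; here Σ = 1.5625 > 1, so no such prefix code exists.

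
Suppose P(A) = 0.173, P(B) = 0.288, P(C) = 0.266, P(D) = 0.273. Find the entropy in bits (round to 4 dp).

1.9746 bits

H = −Σ pᵢ log₂ pᵢ.
−0.173·log₂(0.173) = 0.4379
−0.288·log₂(0.288) = 0.5172
−0.266·log₂(0.266) = 0.5082
−0.273·log₂(0.273) = 0.5113
Sum ≈ 1.9746 → 1.9746 bits.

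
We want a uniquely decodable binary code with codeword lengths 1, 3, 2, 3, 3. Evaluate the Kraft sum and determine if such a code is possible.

1.125; no

With common denominator 2^3 = 8: Σ 2^(−ℓᵢ) = 4/8 + 1/8 + 2/8 + 1/8 + 1/8 = 9/8 = 1.125.
Kraft's inequality requires Σ ≤ 1; here Σ = 1.125 > 1, so no such prefix code exists.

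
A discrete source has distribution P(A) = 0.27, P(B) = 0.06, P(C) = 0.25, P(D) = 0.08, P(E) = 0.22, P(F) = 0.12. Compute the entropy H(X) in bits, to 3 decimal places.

H = −Σ pᵢ log₂ pᵢ.
−0.27·log₂(0.27) = 0.5100
−0.06·log₂(0.06) = 0.2435
−0.25·log₂(0.25) = 0.5000
−0.08·log₂(0.08) = 0.2915
−0.22·log₂(0.22) = 0.4806
−0.12·log₂(0.12) = 0.3671
Sum ≈ 2.3927 → 2.393 bits.

2.393 bits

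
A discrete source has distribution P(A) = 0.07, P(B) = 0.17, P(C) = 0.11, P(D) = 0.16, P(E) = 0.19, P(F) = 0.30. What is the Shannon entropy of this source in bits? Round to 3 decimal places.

H = −Σ pᵢ log₂ pᵢ.
−0.07·log₂(0.07) = 0.2686
−0.17·log₂(0.17) = 0.4346
−0.11·log₂(0.11) = 0.3503
−0.16·log₂(0.16) = 0.4230
−0.19·log₂(0.19) = 0.4552
−0.30·log₂(0.30) = 0.5211
Sum ≈ 2.4528 → 2.453 bits.

2.453 bits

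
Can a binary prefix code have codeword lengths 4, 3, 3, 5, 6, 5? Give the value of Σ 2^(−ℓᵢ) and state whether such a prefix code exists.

With common denominator 2^6 = 64: Σ 2^(−ℓᵢ) = 4/64 + 8/64 + 8/64 + 2/64 + 1/64 + 2/64 = 25/64 = 0.390625.
Kraft's inequality requires Σ ≤ 1; here Σ = 0.390625 ≤ 1, so such a prefix code exists.

0.390625; yes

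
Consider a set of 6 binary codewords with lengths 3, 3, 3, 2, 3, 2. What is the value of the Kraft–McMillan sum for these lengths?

1

With common denominator 2^3 = 8: Σ 2^(−ℓᵢ) = 1/8 + 1/8 + 1/8 + 2/8 + 1/8 + 2/8 = 8/8 = 1.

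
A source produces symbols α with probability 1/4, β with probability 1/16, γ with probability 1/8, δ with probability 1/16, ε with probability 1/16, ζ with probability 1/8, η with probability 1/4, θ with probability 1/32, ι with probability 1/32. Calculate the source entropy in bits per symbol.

Each probability is a power of 1/2, so log₂(1/p) is an integer.
H = Σ p·log₂(1/p) = 1/4·2 + 1/16·4 + 1/8·3 + 1/16·4 + 1/16·4 + 1/8·3 + 1/4·2 + 1/32·5 + 1/32·5 = 2.8125 bits.

2.8125 bits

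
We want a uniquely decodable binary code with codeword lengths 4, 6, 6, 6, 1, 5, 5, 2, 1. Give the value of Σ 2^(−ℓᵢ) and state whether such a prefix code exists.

1.421875; no

With common denominator 2^6 = 64: Σ 2^(−ℓᵢ) = 4/64 + 1/64 + 1/64 + 1/64 + 32/64 + 2/64 + 2/64 + 16/64 + 32/64 = 91/64 = 1.421875.
Kraft's inequality requires Σ ≤ 1; here Σ = 1.421875 > 1, so no such prefix code exists.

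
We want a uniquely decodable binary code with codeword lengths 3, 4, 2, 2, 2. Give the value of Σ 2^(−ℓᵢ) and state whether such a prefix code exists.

0.9375; yes

With common denominator 2^4 = 16: Σ 2^(−ℓᵢ) = 2/16 + 1/16 + 4/16 + 4/16 + 4/16 = 15/16 = 0.9375.
Kraft's inequality requires Σ ≤ 1; here Σ = 0.9375 ≤ 1, so such a prefix code exists.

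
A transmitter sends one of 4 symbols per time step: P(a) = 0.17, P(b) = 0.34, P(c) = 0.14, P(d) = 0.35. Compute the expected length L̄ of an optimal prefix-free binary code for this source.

Repeatedly combine the two least-probable nodes; the expected code length is the sum of the merged weights.
merge 7/50 + 17/100 → 31/100
merge 31/100 + 17/50 → 13/20
merge 7/20 + 13/20 → 1
L = 31/100 + 13/20 + 1 = 49/25 = 1.96 bits/symbol.

1.96 bits/symbol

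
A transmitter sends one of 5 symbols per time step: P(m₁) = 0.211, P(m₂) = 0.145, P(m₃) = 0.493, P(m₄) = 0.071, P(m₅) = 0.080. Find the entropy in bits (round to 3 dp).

H = −Σ pᵢ log₂ pᵢ.
−0.211·log₂(0.211) = 0.4736
−0.145·log₂(0.145) = 0.4040
−0.493·log₂(0.493) = 0.5030
−0.071·log₂(0.071) = 0.2709
−0.080·log₂(0.080) = 0.2915
Sum ≈ 1.9431 → 1.943 bits.

1.943 bits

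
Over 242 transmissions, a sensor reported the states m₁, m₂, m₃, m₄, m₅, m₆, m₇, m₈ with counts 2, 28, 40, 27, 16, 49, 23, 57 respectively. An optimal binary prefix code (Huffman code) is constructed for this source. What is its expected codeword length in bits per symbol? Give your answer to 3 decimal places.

Probabilities are the counts divided by 242.
Repeatedly combine the two least-probable nodes; the expected code length is the sum of the merged weights.
merge 1/121 + 8/121 → 9/121
merge 9/121 + 23/242 → 41/242
merge 27/242 + 14/121 → 5/22
merge 20/121 + 41/242 → 81/242
merge 49/242 + 5/22 → 52/121
merge 57/242 + 81/242 → 69/121
merge 52/121 + 69/121 → 1
L = 9/121 + 41/242 + 5/22 + 81/242 + 52/121 + 69/121 + 1 = 679/242 ≈ 2.806 bits/symbol.

2.806 bits/symbol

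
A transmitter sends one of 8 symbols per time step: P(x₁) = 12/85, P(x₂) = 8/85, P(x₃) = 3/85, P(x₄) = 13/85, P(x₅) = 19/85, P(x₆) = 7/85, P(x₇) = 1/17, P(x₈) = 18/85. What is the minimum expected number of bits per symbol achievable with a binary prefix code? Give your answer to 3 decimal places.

Repeatedly combine the two least-probable nodes; the expected code length is the sum of the merged weights.
merge 3/85 + 1/17 → 8/85
merge 7/85 + 8/85 → 3/17
merge 8/85 + 12/85 → 4/17
merge 13/85 + 3/17 → 28/85
merge 18/85 + 19/85 → 37/85
merge 4/17 + 28/85 → 48/85
merge 37/85 + 48/85 → 1
L = 8/85 + 3/17 + 4/17 + 28/85 + 37/85 + 48/85 + 1 = 241/85 ≈ 2.835 bits/symbol.

2.835 bits/symbol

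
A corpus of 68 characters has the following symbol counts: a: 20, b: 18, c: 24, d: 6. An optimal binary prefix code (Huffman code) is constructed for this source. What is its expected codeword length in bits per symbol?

2 bits/symbol

Probabilities are the counts divided by 68.
Repeatedly combine the two least-probable nodes; the expected code length is the sum of the merged weights.
merge 3/34 + 9/34 → 6/17
merge 5/17 + 6/17 → 11/17
merge 6/17 + 11/17 → 1
L = 6/17 + 11/17 + 1 = 2 bits/symbol.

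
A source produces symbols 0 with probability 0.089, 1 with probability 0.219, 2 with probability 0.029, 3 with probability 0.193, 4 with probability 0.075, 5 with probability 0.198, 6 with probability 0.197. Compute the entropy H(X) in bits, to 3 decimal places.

H = −Σ pᵢ log₂ pᵢ.
−0.089·log₂(0.089) = 0.3106
−0.219·log₂(0.219) = 0.4798
−0.029·log₂(0.029) = 0.1481
−0.193·log₂(0.193) = 0.4581
−0.075·log₂(0.075) = 0.2803
−0.198·log₂(0.198) = 0.4626
−0.197·log₂(0.197) = 0.4617
Sum ≈ 2.6012 → 2.601 bits.

2.601 bits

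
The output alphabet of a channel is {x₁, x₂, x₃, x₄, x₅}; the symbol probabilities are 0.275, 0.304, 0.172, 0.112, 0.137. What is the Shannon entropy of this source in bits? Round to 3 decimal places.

H = −Σ pᵢ log₂ pᵢ.
−0.275·log₂(0.275) = 0.5122
−0.304·log₂(0.304) = 0.5222
−0.172·log₂(0.172) = 0.4368
−0.112·log₂(0.112) = 0.3537
−0.137·log₂(0.137) = 0.3929
Sum ≈ 2.2178 → 2.218 bits.

2.218 bits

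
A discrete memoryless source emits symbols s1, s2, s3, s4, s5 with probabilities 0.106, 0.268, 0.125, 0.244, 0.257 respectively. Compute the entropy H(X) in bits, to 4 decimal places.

2.2276 bits

H = −Σ pᵢ log₂ pᵢ.
−0.106·log₂(0.106) = 0.3432
−0.268·log₂(0.268) = 0.5091
−0.125·log₂(0.125) = 0.3750
−0.244·log₂(0.244) = 0.4966
−0.257·log₂(0.257) = 0.5038
Sum ≈ 2.2276 → 2.2276 bits.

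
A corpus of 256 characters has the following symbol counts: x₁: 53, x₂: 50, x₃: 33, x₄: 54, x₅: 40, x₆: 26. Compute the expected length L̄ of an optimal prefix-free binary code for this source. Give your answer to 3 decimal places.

Probabilities are the counts divided by 256.
Repeatedly combine the two least-probable nodes; the expected code length is the sum of the merged weights.
merge 13/128 + 33/256 → 59/256
merge 5/32 + 25/128 → 45/128
merge 53/256 + 27/128 → 107/256
merge 59/256 + 45/128 → 149/256
merge 107/256 + 149/256 → 1
L = 59/256 + 45/128 + 107/256 + 149/256 + 1 = 661/256 ≈ 2.582 bits/symbol.

2.582 bits/symbol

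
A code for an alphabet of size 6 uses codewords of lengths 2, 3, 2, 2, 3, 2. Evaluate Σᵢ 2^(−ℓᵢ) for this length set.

1.25

With common denominator 2^3 = 8: Σ 2^(−ℓᵢ) = 2/8 + 1/8 + 2/8 + 2/8 + 1/8 + 2/8 = 10/8 = 1.25.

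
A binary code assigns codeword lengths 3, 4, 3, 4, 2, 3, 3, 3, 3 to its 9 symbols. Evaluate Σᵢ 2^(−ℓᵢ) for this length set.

With common denominator 2^4 = 16: Σ 2^(−ℓᵢ) = 2/16 + 1/16 + 2/16 + 1/16 + 4/16 + 2/16 + 2/16 + 2/16 + 2/16 = 18/16 = 1.125.

1.125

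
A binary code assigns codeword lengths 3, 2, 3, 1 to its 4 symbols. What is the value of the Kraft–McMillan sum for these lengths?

1

With common denominator 2^3 = 8: Σ 2^(−ℓᵢ) = 1/8 + 2/8 + 1/8 + 4/8 = 8/8 = 1.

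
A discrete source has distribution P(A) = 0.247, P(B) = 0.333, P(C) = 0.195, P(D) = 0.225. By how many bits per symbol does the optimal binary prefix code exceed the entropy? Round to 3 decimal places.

Entropy H = −Σ p log₂ p ≈ 1.9707 bits.
Huffman merges: 39/200+9/40→21/50; 247/1000+333/1000→29/50; 21/50+29/50→1. L = 2 ≈ 2.0000.
L − H = 2.0000 − 1.9707 = 0.029 bits.

0.029 bits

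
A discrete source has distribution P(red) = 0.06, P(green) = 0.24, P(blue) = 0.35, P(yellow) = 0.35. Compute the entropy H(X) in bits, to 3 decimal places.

H = −Σ pᵢ log₂ pᵢ.
−0.06·log₂(0.06) = 0.2435
−0.24·log₂(0.24) = 0.4941
−0.35·log₂(0.35) = 0.5301
−0.35·log₂(0.35) = 0.5301
Sum ≈ 1.7979 → 1.798 bits.

1.798 bits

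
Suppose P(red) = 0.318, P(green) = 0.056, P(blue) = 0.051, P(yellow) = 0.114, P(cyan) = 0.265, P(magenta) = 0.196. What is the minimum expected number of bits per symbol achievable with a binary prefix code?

Repeatedly combine the two least-probable nodes; the expected code length is the sum of the merged weights.
merge 51/1000 + 7/125 → 107/1000
merge 107/1000 + 57/500 → 221/1000
merge 49/250 + 221/1000 → 417/1000
merge 53/200 + 159/500 → 583/1000
merge 417/1000 + 583/1000 → 1
L = 107/1000 + 221/1000 + 417/1000 + 583/1000 + 1 = 291/125 = 2.328 bits/symbol.

2.328 bits/symbol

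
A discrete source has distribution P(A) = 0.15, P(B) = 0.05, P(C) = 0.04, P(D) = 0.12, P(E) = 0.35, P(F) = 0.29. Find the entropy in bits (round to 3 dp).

2.227 bits

H = −Σ pᵢ log₂ pᵢ.
−0.15·log₂(0.15) = 0.4105
−0.05·log₂(0.05) = 0.2161
−0.04·log₂(0.04) = 0.1858
−0.12·log₂(0.12) = 0.3671
−0.35·log₂(0.35) = 0.5301
−0.29·log₂(0.29) = 0.5179
Sum ≈ 2.2275 → 2.227 bits.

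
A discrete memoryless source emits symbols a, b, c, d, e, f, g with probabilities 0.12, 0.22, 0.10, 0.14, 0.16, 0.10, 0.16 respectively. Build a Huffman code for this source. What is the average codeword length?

2.78 bits/symbol

Repeatedly combine the two least-probable nodes; the expected code length is the sum of the merged weights.
merge 1/10 + 1/10 → 1/5
merge 3/25 + 7/50 → 13/50
merge 4/25 + 4/25 → 8/25
merge 1/5 + 11/50 → 21/50
merge 13/50 + 8/25 → 29/50
merge 21/50 + 29/50 → 1
L = 1/5 + 13/50 + 8/25 + 21/50 + 29/50 + 1 = 139/50 = 2.78 bits/symbol.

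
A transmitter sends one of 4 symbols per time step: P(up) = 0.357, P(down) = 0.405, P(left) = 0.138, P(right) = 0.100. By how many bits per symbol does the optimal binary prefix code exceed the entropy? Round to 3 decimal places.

Entropy H = −Σ p log₂ p ≈ 1.7851 bits.
Huffman merges: 1/10+69/500→119/500; 119/500+357/1000→119/200; 81/200+119/200→1. L = 1833/1000 ≈ 1.8330.
L − H = 1.8330 − 1.7851 = 0.048 bits.

0.048 bits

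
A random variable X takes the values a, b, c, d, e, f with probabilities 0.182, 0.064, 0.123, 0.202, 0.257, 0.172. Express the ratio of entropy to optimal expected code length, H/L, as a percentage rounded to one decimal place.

97.6%

Entropy H = −Σ p log₂ p ≈ 2.4797 bits.
Huffman merges: 8/125+123/1000→187/1000; 43/250+91/500→177/500; 187/1000+101/500→389/1000; 257/1000+177/500→611/1000; 389/1000+611/1000→1. L = 2541/1000 ≈ 2.5410.
Efficiency = H/L = 2.4797/2.5410 = 97.6%.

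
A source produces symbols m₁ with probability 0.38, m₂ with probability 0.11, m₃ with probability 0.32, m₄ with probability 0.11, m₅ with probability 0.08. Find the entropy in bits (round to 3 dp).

2.049 bits

H = −Σ pᵢ log₂ pᵢ.
−0.38·log₂(0.38) = 0.5305
−0.11·log₂(0.11) = 0.3503
−0.32·log₂(0.32) = 0.5260
−0.11·log₂(0.11) = 0.3503
−0.08·log₂(0.08) = 0.2915
Sum ≈ 2.0486 → 2.049 bits.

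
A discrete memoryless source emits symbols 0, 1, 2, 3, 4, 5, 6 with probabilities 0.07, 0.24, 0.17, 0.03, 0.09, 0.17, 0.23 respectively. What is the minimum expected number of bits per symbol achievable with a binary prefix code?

Repeatedly combine the two least-probable nodes; the expected code length is the sum of the merged weights.
merge 3/100 + 7/100 → 1/10
merge 9/100 + 1/10 → 19/100
merge 17/100 + 17/100 → 17/50
merge 19/100 + 23/100 → 21/50
merge 6/25 + 17/50 → 29/50
merge 21/50 + 29/50 → 1
L = 1/10 + 19/100 + 17/50 + 21/50 + 29/50 + 1 = 263/100 = 2.63 bits/symbol.

2.63 bits/symbol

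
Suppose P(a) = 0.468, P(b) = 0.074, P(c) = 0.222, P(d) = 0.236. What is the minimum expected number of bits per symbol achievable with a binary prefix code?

Repeatedly combine the two least-probable nodes; the expected code length is the sum of the merged weights.
merge 37/500 + 111/500 → 37/125
merge 59/250 + 37/125 → 133/250
merge 117/250 + 133/250 → 1
L = 37/125 + 133/250 + 1 = 457/250 = 1.828 bits/symbol.

1.828 bits/symbol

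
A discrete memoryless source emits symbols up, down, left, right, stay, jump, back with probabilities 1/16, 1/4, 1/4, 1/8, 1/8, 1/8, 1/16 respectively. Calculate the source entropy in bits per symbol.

Each probability is a power of 1/2, so log₂(1/p) is an integer.
H = Σ p·log₂(1/p) = 1/16·4 + 1/4·2 + 1/4·2 + 1/8·3 + 1/8·3 + 1/8·3 + 1/16·4 = 2.625 bits.

2.625 bits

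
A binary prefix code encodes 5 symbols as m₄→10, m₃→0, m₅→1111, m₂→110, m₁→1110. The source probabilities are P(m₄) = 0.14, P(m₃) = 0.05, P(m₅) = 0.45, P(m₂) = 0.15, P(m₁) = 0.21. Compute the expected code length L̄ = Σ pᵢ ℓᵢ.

3.42 bits/symbol

L̄ = Σ pᵢ·ℓᵢ = 0.14·2 + 0.05·1 + 0.45·4 + 0.15·3 + 0.21·4 = 3.42 bits/symbol.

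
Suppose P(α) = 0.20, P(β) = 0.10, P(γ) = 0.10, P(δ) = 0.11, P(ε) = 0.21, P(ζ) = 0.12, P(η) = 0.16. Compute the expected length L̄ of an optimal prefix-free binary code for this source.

2.79 bits/symbol

Repeatedly combine the two least-probable nodes; the expected code length is the sum of the merged weights.
merge 1/10 + 1/10 → 1/5
merge 11/100 + 3/25 → 23/100
merge 4/25 + 1/5 → 9/25
merge 1/5 + 21/100 → 41/100
merge 23/100 + 9/25 → 59/100
merge 41/100 + 59/100 → 1
L = 1/5 + 23/100 + 9/25 + 41/100 + 59/100 + 1 = 279/100 = 2.79 bits/symbol.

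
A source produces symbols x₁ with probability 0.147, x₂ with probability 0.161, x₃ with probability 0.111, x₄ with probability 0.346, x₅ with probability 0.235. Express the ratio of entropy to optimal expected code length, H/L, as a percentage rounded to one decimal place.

97.6%

Entropy H = −Σ p log₂ p ≈ 2.2036 bits.
Huffman merges: 111/1000+147/1000→129/500; 161/1000+47/200→99/250; 129/500+173/500→151/250; 99/250+151/250→1. L = 1129/500 ≈ 2.2580.
Efficiency = H/L = 2.2036/2.2580 = 97.6%.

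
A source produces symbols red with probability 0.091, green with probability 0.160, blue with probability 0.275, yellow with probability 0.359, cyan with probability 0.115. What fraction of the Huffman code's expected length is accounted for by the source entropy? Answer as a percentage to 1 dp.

97.0%

Entropy H = −Σ p log₂ p ≈ 2.1393 bits.
Huffman merges: 91/1000+23/200→103/500; 4/25+103/500→183/500; 11/40+359/1000→317/500; 183/500+317/500→1. L = 1103/500 ≈ 2.2060.
Efficiency = H/L = 2.1393/2.2060 = 97.0%.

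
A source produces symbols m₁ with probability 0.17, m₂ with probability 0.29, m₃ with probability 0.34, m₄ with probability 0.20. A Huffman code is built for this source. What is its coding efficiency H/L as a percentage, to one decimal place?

97.3%

Entropy H = −Σ p log₂ p ≈ 1.9461 bits.
Huffman merges: 17/100+1/5→37/100; 29/100+17/50→63/100; 37/100+63/100→1. L = 2 ≈ 2.0000.
Efficiency = H/L = 1.9461/2.0000 = 97.3%.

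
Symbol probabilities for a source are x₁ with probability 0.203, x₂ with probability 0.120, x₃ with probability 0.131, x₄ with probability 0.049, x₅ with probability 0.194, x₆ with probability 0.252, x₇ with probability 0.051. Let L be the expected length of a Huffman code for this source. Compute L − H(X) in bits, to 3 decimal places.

Entropy H = −Σ p log₂ p ≈ 2.6104 bits.
Huffman merges: 49/1000+51/1000→1/10; 1/10+3/25→11/50; 131/1000+97/500→13/40; 203/1000+11/50→423/1000; 63/250+13/40→577/1000; 423/1000+577/1000→1. L = 529/200 ≈ 2.6450.
L − H = 2.6450 − 2.6104 = 0.035 bits.

0.035 bits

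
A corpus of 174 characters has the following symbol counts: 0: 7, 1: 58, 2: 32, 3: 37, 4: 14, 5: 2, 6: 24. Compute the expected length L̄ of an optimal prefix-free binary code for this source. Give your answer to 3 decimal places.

Probabilities are the counts divided by 174.
Repeatedly combine the two least-probable nodes; the expected code length is the sum of the merged weights.
merge 1/87 + 7/174 → 3/58
merge 3/58 + 7/87 → 23/174
merge 23/174 + 4/29 → 47/174
merge 16/87 + 37/174 → 23/58
merge 47/174 + 1/3 → 35/58
merge 23/58 + 35/58 → 1
L = 3/58 + 23/174 + 47/174 + 23/58 + 35/58 + 1 = 427/174 ≈ 2.454 bits/symbol.

2.454 bits/symbol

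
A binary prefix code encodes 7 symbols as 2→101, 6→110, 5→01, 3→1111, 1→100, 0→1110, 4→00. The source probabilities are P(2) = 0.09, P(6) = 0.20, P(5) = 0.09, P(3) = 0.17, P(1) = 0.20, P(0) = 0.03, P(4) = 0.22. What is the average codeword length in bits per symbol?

2.89 bits/symbol

L̄ = Σ pᵢ·ℓᵢ = 0.09·3 + 0.20·3 + 0.09·2 + 0.17·4 + 0.20·3 + 0.03·4 + 0.22·2 = 2.89 bits/symbol.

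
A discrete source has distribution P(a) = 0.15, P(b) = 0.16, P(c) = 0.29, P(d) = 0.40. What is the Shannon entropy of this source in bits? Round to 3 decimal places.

H = −Σ pᵢ log₂ pᵢ.
−0.15·log₂(0.15) = 0.4105
−0.16·log₂(0.16) = 0.4230
−0.29·log₂(0.29) = 0.5179
−0.40·log₂(0.40) = 0.5288
Sum ≈ 1.8802 → 1.880 bits.

1.880 bits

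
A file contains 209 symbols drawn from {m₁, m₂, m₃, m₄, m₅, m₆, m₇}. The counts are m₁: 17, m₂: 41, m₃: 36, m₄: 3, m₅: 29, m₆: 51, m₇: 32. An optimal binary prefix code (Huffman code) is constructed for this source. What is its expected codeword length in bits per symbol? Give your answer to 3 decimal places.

2.656 bits/symbol

Probabilities are the counts divided by 209.
Repeatedly combine the two least-probable nodes; the expected code length is the sum of the merged weights.
merge 3/209 + 17/209 → 20/209
merge 20/209 + 29/209 → 49/209
merge 32/209 + 36/209 → 68/209
merge 41/209 + 49/209 → 90/209
merge 51/209 + 68/209 → 119/209
merge 90/209 + 119/209 → 1
L = 20/209 + 49/209 + 68/209 + 90/209 + 119/209 + 1 = 555/209 ≈ 2.656 bits/symbol.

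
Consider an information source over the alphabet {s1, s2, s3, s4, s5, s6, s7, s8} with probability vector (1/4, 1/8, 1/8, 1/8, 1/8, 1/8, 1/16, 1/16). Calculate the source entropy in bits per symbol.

2.875 bits

Each probability is a power of 1/2, so log₂(1/p) is an integer.
H = Σ p·log₂(1/p) = 1/4·2 + 1/8·3 + 1/8·3 + 1/8·3 + 1/8·3 + 1/8·3 + 1/16·4 + 1/16·4 = 2.875 bits.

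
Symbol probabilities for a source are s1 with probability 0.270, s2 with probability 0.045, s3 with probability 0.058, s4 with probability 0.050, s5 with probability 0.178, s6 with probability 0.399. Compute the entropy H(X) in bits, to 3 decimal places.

2.138 bits

H = −Σ pᵢ log₂ pᵢ.
−0.270·log₂(0.270) = 0.5100
−0.045·log₂(0.045) = 0.2013
−0.058·log₂(0.058) = 0.2383
−0.050·log₂(0.050) = 0.2161
−0.178·log₂(0.178) = 0.4432
−0.399·log₂(0.399) = 0.5289
Sum ≈ 2.1378 → 2.138 bits.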